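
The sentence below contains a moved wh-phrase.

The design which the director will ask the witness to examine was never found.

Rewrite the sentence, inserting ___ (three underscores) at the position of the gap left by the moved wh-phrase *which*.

The design which the director will ask the witness to examine ___ was never found.

The filler 'which' is interpreted as the direct object of 'examine'. The gap is right after 'examine'.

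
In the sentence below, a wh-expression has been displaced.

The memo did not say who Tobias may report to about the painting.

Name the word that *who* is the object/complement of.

Underlying clause: Tobias may report to who about the painting.
The filler 'who' is interpreted as the object of the preposition 'to'. It moves to the left edge, and the trace sits right after 'to':
The memo did not say who Tobias may report to ___ about the painting.

to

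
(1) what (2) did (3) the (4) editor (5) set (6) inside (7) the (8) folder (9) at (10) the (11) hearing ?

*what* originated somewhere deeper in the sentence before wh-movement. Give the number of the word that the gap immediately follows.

In situ: The editor did set what inside the folder at the hearing.
'what' functions as the direct object of 'set'. It moves to the left edge, and the trace sits right after 'set':
What did the editor set ___ inside the folder at the hearing?
'set' is word 5.

5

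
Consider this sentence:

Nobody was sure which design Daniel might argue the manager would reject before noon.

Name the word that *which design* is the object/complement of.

Pre-movement form: Daniel might argue the manager would reject which design before noon.
'which design' functions as the direct object of 'reject'. Fronting leaves a gap immediately after 'reject':
Nobody was sure which design Daniel might argue the manager would reject ___ before noon.

reject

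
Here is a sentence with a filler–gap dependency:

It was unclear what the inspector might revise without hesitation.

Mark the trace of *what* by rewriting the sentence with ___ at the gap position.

In situ: The inspector might revise what without hesitation.
'what' functions as the direct object of 'revise'. The gap is right after 'revise'.

It was unclear what the inspector might revise ___ without hesitation.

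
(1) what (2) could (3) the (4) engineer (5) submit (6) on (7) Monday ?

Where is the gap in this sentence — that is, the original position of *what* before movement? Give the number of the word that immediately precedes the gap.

Pre-movement form: The engineer could submit what on Monday.
'what' functions as the direct object of 'submit'. It moves to the left edge, and the trace sits right after 'submit':
What could the engineer submit ___ on Monday?
'submit' is word 5.

5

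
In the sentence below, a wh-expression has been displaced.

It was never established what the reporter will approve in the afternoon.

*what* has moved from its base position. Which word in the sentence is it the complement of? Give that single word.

approve

Underlying clause: The reporter will approve what in the afternoon.
'what' is the direct object of 'approve'. Wh-movement fronts it, leaving a gap right after 'approve':
It was never established what the reporter will approve ___ in the afternoon.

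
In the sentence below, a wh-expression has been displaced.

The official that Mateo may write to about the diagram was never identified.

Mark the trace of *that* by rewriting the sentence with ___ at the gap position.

The official that Mateo may write to ___ about the diagram was never identified.

'that' is the object of the preposition 'to'. The gap is right after 'to'.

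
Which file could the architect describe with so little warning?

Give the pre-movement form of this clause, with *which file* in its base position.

'which file' functions as the direct object of 'describe'. Fronting leaves a gap immediately after 'describe':
Which file could the architect describe ___ with so little warning?

The architect could describe which file with so little warning.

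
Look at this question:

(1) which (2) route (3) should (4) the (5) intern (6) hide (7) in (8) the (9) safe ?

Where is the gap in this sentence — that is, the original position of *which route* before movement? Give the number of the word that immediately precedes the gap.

6

Underlying clause: The intern should hide which route in the safe.
'which route' is the direct object of 'hide'. Wh-movement fronts it, leaving a gap right after 'hide':
Which route should the intern hide ___ in the safe?
'hide' is word 6.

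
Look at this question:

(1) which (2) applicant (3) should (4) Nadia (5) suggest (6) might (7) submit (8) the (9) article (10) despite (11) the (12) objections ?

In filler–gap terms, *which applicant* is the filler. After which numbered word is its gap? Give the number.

5

In situ: Nadia should suggest which applicant might submit the article despite the objections.
'which applicant' functions as the subject of the clause embedded under 'suggest'. It moves to the left edge, and the trace sits right after 'suggest':
Which applicant should Nadia suggest ___ might submit the article despite the objections?
'suggest' is word 5.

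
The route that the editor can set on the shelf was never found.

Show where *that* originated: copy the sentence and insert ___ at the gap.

The route that the editor can set ___ on the shelf was never found.

The filler 'that' is interpreted as the direct object of 'set'. The gap is right after 'set'.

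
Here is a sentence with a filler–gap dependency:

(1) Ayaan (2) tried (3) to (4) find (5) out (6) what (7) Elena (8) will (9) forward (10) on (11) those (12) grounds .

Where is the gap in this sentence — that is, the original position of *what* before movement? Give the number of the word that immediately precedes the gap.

9

Pre-movement form: Elena will forward what on those grounds.
The filler 'what' is interpreted as the direct object of 'forward'. Wh-movement fronts it, leaving a gap right after 'forward':
Ayaan tried to find out what Elena will forward ___ on those grounds.
'forward' is word 9.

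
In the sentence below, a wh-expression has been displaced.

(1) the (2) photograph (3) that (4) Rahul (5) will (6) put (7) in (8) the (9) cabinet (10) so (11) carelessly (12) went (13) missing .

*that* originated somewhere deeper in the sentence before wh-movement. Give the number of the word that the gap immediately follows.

6

The filler 'that' is interpreted as the direct object of 'put'. Fronting leaves a gap immediately after 'put':
The photograph that Rahul will put ___ in the cabinet so carelessly went missing.
'put' is word 6.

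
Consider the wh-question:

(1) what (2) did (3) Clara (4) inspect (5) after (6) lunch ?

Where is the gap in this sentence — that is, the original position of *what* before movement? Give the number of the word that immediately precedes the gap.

Before movement: Clara did inspect what after lunch.
'what' functions as the direct object of 'inspect'. Fronting leaves a gap immediately after 'inspect':
What did Clara inspect ___ after lunch?
'inspect' is word 4.

4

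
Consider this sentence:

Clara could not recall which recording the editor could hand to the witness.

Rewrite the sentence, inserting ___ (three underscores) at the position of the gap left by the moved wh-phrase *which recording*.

Clara could not recall which recording the editor could hand ___ to the witness.

Underlying clause: The editor could hand which recording to the witness.
The filler 'which recording' is interpreted as the direct object of 'hand'. The gap is right after 'hand'.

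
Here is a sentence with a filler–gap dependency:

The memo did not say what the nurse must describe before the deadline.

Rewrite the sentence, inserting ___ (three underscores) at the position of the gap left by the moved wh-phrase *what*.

The memo did not say what the nurse must describe ___ before the deadline.

In situ: The nurse must describe what before the deadline.
'what' is the direct object of 'describe'. The gap is right after 'describe'.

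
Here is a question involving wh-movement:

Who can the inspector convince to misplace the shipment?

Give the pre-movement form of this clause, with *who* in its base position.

The inspector can convince who to misplace the shipment.

The filler 'who' is interpreted as the direct object of 'convince'. Wh-movement fronts it, leaving a gap right after 'convince':
Who can the inspector convince ___ to misplace the shipment?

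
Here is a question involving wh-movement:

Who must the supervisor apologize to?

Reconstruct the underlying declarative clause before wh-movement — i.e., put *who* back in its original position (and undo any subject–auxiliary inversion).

The supervisor must apologize to who.

The filler 'who' is interpreted as the object of the preposition 'to'. It moves to the left edge, and the trace sits right after 'to':
Who must the supervisor apologize to ___?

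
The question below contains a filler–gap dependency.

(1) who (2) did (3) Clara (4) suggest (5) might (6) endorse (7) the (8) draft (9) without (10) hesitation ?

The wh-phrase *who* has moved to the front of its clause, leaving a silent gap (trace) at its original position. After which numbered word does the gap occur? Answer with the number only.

Pre-movement form: Clara did suggest who might endorse the draft without hesitation.
'who' functions as the subject of the clause embedded under 'suggest'. It moves to the left edge, and the trace sits right after 'suggest':
Who did Clara suggest ___ might endorse the draft without hesitation?
'suggest' is word 4.

4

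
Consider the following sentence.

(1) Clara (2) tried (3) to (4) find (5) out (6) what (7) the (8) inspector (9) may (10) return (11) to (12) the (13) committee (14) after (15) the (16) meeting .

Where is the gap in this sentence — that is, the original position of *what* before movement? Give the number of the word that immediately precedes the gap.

Underlying clause: The inspector may return what to the committee after the meeting.
'what' functions as the direct object of 'return'. Fronting leaves a gap immediately after 'return':
Clara tried to find out what the inspector may return ___ to the committee after the meeting.
'return' is word 10.

10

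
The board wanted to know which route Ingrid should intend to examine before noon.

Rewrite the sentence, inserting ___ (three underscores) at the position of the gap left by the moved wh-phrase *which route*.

Underlying clause: Ingrid should intend to examine which route before noon.
The filler 'which route' is interpreted as the direct object of 'examine'. The gap is right after 'examine'.

The board wanted to know which route Ingrid should intend to examine ___ before noon.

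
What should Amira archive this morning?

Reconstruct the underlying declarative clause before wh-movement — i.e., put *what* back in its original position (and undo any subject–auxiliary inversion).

Amira should archive what this morning.

'what' is the direct object of 'archive'. It moves to the left edge, and the trace sits right after 'archive':
What should Amira archive ___ this morning?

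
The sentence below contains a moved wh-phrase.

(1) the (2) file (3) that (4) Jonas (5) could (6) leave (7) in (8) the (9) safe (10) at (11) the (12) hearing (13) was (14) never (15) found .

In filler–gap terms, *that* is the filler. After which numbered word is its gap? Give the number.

The filler 'that' is interpreted as the direct object of 'leave'. It moves to the left edge, and the trace sits right after 'leave':
The file that Jonas could leave ___ in the safe at the hearing was never found.
'leave' is word 6.

6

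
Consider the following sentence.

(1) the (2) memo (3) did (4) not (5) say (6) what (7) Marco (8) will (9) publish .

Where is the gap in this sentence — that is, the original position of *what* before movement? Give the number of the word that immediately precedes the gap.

Pre-movement form: Marco will publish what.
'what' is the direct object of 'publish'. It moves to the left edge, and the trace sits right after 'publish':
The memo did not say what Marco will publish ___.
'publish' is word 9.

9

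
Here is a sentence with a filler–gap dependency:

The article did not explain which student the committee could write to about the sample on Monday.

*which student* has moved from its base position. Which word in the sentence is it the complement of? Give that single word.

In situ: The committee could write to which student about the sample on Monday.
'which student' functions as the object of the preposition 'to'. Wh-movement fronts it, leaving a gap right after 'to':
The article did not explain which student the committee could write to ___ about the sample on Monday.

to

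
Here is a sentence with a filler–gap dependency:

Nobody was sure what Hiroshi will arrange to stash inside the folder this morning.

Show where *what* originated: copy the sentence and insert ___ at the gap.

Nobody was sure what Hiroshi will arrange to stash ___ inside the folder this morning.

Before movement: Hiroshi will arrange to stash what inside the folder this morning.
The filler 'what' is interpreted as the direct object of 'stash'. The gap is right after 'stash'.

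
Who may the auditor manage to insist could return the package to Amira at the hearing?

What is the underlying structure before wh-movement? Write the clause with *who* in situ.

'who' functions as the subject of the clause embedded under 'insist'. It moves to the left edge, and the trace sits right after 'insist':
Who may the auditor manage to insist ___ could return the package to Amira at the hearing?

The auditor may manage to insist who could return the package to Amira at the hearing.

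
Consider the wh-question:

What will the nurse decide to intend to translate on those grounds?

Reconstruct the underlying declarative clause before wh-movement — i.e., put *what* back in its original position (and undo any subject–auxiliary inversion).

The nurse will decide to intend to translate what on those grounds.

The filler 'what' is interpreted as the direct object of 'translate'. It moves to the left edge, and the trace sits right after 'translate':
What will the nurse decide to intend to translate ___ on those grounds?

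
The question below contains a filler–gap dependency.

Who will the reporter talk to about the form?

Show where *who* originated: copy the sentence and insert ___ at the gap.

Who will the reporter talk to ___ about the form?

In situ: The reporter will talk to who about the form.
'who' is the object of the preposition 'to'. The gap is right after 'to'.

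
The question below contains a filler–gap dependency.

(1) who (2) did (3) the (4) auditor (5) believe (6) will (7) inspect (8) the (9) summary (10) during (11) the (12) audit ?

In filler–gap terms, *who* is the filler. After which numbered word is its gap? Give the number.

In situ: The auditor did believe who will inspect the summary during the audit.
The filler 'who' is interpreted as the subject of the clause embedded under 'believe'. It moves to the left edge, and the trace sits right after 'believe':
Who did the auditor believe ___ will inspect the summary during the audit?
'believe' is word 5.

5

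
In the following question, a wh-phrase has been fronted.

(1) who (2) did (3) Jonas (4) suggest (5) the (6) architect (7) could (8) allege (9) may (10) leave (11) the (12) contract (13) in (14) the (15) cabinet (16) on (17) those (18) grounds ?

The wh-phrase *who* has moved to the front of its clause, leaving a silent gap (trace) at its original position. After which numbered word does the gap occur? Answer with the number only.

8

Pre-movement form: Jonas did suggest the architect could allege who may leave the contract in the cabinet on those grounds.
'who' functions as the subject of the clause embedded under 'allege'. Wh-movement fronts it, leaving a gap right after 'allege':
Who did Jonas suggest the architect could allege ___ may leave the contract in the cabinet on those grounds?
'allege' is word 8.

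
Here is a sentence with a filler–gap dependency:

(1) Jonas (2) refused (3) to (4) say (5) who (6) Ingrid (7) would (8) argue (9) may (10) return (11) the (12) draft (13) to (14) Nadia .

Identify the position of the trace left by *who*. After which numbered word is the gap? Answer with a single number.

In situ: Ingrid would argue who may return the draft to Nadia.
The filler 'who' is interpreted as the subject of the clause embedded under 'argue'. Fronting leaves a gap immediately after 'argue':
Jonas refused to say who Ingrid would argue ___ may return the draft to Nadia.
'argue' is word 8.

8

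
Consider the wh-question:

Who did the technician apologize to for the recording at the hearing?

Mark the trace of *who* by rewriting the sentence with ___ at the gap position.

Before movement: The technician did apologize to who for the recording at the hearing.
The filler 'who' is interpreted as the object of the preposition 'to'. The gap is right after 'to'.

Who did the technician apologize to ___ for the recording at the hearing?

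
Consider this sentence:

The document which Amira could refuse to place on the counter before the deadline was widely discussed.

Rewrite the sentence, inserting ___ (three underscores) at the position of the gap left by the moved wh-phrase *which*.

'which' functions as the direct object of 'place'. The gap is right after 'place'.

The document which Amira could refuse to place ___ on the counter before the deadline was widely discussed.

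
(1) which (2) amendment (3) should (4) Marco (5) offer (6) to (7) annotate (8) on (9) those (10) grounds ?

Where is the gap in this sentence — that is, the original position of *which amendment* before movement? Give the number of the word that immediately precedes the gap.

In situ: Marco should offer to annotate which amendment on those grounds.
The filler 'which amendment' is interpreted as the direct object of 'annotate'. Fronting leaves a gap immediately after 'annotate':
Which amendment should Marco offer to annotate ___ on those grounds?
'annotate' is word 7.

7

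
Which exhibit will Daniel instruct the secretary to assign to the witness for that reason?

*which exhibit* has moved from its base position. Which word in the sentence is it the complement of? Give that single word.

Before movement: Daniel will instruct the secretary to assign which exhibit to the witness for that reason.
'which exhibit' functions as the direct object of 'assign'. It moves to the left edge, and the trace sits right after 'assign':
Which exhibit will Daniel instruct the secretary to assign ___ to the witness for that reason?

assign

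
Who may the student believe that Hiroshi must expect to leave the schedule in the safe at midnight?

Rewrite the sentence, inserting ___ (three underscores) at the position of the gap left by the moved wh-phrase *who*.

Who may the student believe that Hiroshi must expect ___ to leave the schedule in the safe at midnight?

In situ: The student may believe that Hiroshi must expect who to leave the schedule in the safe at midnight.
'who' is the direct object of 'expect'. The gap is right after 'expect'.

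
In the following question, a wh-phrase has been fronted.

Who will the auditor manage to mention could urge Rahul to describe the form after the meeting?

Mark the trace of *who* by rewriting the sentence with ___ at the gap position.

Who will the auditor manage to mention ___ could urge Rahul to describe the form after the meeting?

In situ: The auditor will manage to mention who could urge Rahul to describe the form after the meeting.
The filler 'who' is interpreted as the subject of the clause embedded under 'mention'. The gap is right after 'mention'.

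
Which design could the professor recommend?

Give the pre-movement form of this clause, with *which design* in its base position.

The professor could recommend which design.

'which design' functions as the direct object of 'recommend'. Wh-movement fronts it, leaving a gap right after 'recommend':
Which design could the professor recommend ___?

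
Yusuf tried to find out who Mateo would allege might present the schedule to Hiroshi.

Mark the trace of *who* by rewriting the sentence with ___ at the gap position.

Yusuf tried to find out who Mateo would allege ___ might present the schedule to Hiroshi.

In situ: Mateo would allege who might present the schedule to Hiroshi.
'who' functions as the subject of the clause embedded under 'allege'. The gap is right after 'allege'.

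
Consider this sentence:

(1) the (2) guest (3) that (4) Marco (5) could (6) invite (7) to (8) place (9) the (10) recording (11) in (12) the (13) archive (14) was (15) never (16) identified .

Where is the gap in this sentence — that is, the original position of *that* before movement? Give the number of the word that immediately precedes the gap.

6

'that' functions as the direct object of 'invite'. Wh-movement fronts it, leaving a gap right after 'invite':
The guest that Marco could invite ___ to place the recording in the archive was never identified.
'invite' is word 6.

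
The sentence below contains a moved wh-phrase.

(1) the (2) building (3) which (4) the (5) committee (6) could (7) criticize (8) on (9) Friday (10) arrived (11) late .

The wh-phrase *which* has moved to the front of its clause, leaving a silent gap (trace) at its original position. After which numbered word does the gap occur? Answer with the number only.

The filler 'which' is interpreted as the direct object of 'criticize'. Fronting leaves a gap immediately after 'criticize':
The building which the committee could criticize ___ on Friday arrived late.
'criticize' is word 7.

7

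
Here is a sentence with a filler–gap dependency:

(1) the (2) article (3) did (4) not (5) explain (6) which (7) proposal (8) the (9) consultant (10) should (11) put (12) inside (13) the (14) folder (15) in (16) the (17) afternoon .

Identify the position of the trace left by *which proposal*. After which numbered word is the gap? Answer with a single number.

11

Underlying clause: The consultant should put which proposal inside the folder in the afternoon.
The filler 'which proposal' is interpreted as the direct object of 'put'. Fronting leaves a gap immediately after 'put':
The article did not explain which proposal the consultant should put ___ inside the folder in the afternoon.
'put' is word 11.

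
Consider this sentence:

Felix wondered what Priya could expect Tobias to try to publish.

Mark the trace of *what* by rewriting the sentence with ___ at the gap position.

Underlying clause: Priya could expect Tobias to try to publish what.
The filler 'what' is interpreted as the direct object of 'publish'. The gap is right after 'publish'.

Felix wondered what Priya could expect Tobias to try to publish ___.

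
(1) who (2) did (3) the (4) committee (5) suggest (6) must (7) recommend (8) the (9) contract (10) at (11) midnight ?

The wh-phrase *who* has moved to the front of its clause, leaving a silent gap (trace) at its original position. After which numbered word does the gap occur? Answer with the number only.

Before movement: The committee did suggest who must recommend the contract at midnight.
'who' is the subject of the clause embedded under 'suggest'. Wh-movement fronts it, leaving a gap right after 'suggest':
Who did the committee suggest ___ must recommend the contract at midnight?
'suggest' is word 5.

5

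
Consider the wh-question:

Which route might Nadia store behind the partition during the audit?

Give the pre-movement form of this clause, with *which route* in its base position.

'which route' is the direct object of 'store'. Wh-movement fronts it, leaving a gap right after 'store':
Which route might Nadia store ___ behind the partition during the audit?

Nadia might store which route behind the partition during the audit.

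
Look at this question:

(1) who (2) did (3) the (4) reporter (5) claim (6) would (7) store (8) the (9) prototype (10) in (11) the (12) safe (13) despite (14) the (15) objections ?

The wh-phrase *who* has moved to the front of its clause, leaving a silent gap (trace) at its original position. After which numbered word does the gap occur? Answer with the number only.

Underlying clause: The reporter did claim who would store the prototype in the safe despite the objections.
'who' is the subject of the clause embedded under 'claim'. Wh-movement fronts it, leaving a gap right after 'claim':
Who did the reporter claim ___ would store the prototype in the safe despite the objections?
'claim' is word 5.

5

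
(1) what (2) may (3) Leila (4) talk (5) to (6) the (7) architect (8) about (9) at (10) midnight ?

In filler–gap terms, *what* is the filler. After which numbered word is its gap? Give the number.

8

In situ: Leila may talk to the architect about what at midnight.
The filler 'what' is interpreted as the object of the preposition 'about'. Wh-movement fronts it, leaving a gap right after 'about':
What may Leila talk to the architect about ___ at midnight?
'about' is word 8.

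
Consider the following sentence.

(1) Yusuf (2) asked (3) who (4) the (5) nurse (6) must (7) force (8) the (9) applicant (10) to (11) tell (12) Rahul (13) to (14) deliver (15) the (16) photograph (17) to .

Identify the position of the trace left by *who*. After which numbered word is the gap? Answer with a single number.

17

Before movement: The nurse must force the applicant to tell Rahul to deliver the photograph to who.
'who' is the object of the preposition 'to' (recipient of 'deliver'). Fronting leaves a gap immediately after 'to':
Yusuf asked who the nurse must force the applicant to tell Rahul to deliver the photograph to ___.
'to' is word 17.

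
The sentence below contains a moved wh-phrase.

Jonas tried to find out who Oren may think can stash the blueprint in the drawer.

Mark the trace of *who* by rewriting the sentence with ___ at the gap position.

Jonas tried to find out who Oren may think ___ can stash the blueprint in the drawer.

Before movement: Oren may think who can stash the blueprint in the drawer.
The filler 'who' is interpreted as the subject of the clause embedded under 'think'. The gap is right after 'think'.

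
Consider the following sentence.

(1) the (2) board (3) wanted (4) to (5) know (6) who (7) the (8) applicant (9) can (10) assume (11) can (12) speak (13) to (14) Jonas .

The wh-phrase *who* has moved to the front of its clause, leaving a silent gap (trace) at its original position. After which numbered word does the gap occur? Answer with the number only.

In situ: The applicant can assume who can speak to Jonas.
'who' functions as the subject of the clause embedded under 'assume'. It moves to the left edge, and the trace sits right after 'assume':
The board wanted to know who the applicant can assume ___ can speak to Jonas.
'assume' is word 10.

10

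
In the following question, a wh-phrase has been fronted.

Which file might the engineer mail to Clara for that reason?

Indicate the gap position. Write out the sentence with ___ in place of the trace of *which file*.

Which file might the engineer mail ___ to Clara for that reason?

Underlying clause: The engineer might mail which file to Clara for that reason.
'which file' functions as the direct object of 'mail'. The gap is right after 'mail'.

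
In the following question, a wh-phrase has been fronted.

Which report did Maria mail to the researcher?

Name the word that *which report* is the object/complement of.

mail

Before movement: Maria did mail which report to the researcher.
'which report' functions as the direct object of 'mail'. It moves to the left edge, and the trace sits right after 'mail':
Which report did Maria mail ___ to the researcher?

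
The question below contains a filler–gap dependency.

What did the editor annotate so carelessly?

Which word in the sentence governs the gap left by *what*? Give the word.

Underlying clause: The editor did annotate what so carelessly.
'what' is the direct object of 'annotate'. Fronting leaves a gap immediately after 'annotate':
What did the editor annotate ___ so carelessly?

annotate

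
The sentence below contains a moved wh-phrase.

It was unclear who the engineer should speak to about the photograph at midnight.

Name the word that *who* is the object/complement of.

to

Underlying clause: The engineer should speak to who about the photograph at midnight.
The filler 'who' is interpreted as the object of the preposition 'to'. Wh-movement fronts it, leaving a gap right after 'to':
It was unclear who the engineer should speak to ___ about the photograph at midnight.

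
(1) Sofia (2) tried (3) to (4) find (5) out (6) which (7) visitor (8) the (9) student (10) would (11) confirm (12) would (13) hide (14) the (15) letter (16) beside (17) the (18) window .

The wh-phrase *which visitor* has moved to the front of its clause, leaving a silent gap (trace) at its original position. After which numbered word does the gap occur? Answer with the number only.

Underlying clause: The student would confirm which visitor would hide the letter beside the window.
'which visitor' functions as the subject of the clause embedded under 'confirm'. Fronting leaves a gap immediately after 'confirm':
Sofia tried to find out which visitor the student would confirm ___ would hide the letter beside the window.
'confirm' is word 11.

11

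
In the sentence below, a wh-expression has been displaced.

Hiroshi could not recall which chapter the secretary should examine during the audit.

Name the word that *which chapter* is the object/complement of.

examine

Underlying clause: The secretary should examine which chapter during the audit.
The filler 'which chapter' is interpreted as the direct object of 'examine'. Wh-movement fronts it, leaving a gap right after 'examine':
Hiroshi could not recall which chapter the secretary should examine ___ during the audit.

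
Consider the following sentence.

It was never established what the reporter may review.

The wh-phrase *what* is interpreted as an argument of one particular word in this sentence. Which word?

Underlying clause: The reporter may review what.
'what' is the direct object of 'review'. It moves to the left edge, and the trace sits right after 'review':
It was never established what the reporter may review ___.

review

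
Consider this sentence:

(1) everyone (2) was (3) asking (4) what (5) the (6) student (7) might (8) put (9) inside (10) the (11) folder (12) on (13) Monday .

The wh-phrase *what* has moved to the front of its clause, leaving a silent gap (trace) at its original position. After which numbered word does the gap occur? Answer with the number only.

8

In situ: The student might put what inside the folder on Monday.
'what' is the direct object of 'put'. Wh-movement fronts it, leaving a gap right after 'put':
Everyone was asking what the student might put ___ inside the folder on Monday.
'put' is word 8.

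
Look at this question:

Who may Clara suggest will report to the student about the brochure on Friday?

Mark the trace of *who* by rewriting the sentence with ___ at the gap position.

Who may Clara suggest ___ will report to the student about the brochure on Friday?

In situ: Clara may suggest who will report to the student about the brochure on Friday.
'who' functions as the subject of the clause embedded under 'suggest'. The gap is right after 'suggest'.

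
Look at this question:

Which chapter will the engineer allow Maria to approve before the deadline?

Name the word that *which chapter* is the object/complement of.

approve

Before movement: The engineer will allow Maria to approve which chapter before the deadline.
The filler 'which chapter' is interpreted as the direct object of 'approve'. It moves to the left edge, and the trace sits right after 'approve':
Which chapter will the engineer allow Maria to approve ___ before the deadline?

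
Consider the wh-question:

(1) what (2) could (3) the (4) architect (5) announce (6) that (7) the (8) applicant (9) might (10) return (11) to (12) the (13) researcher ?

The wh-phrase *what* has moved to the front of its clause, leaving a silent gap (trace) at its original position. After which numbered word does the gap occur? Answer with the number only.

10

Before movement: The architect could announce that the applicant might return what to the researcher.
'what' functions as the direct object of 'return'. Wh-movement fronts it, leaving a gap right after 'return':
What could the architect announce that the applicant might return ___ to the researcher?
'return' is word 10.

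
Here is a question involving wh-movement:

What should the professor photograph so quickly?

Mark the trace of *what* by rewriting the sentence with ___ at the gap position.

What should the professor photograph ___ so quickly?

Underlying clause: The professor should photograph what so quickly.
'what' functions as the direct object of 'photograph'. The gap is right after 'photograph'.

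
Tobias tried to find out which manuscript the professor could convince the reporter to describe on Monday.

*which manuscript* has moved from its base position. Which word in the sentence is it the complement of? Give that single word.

Underlying clause: The professor could convince the reporter to describe which manuscript on Monday.
'which manuscript' functions as the direct object of 'describe'. Fronting leaves a gap immediately after 'describe':
Tobias tried to find out which manuscript the professor could convince the reporter to describe ___ on Monday.

describe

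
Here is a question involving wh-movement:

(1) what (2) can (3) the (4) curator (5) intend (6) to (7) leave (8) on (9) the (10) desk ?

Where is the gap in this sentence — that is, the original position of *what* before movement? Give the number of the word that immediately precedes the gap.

7

Pre-movement form: The curator can intend to leave what on the desk.
The filler 'what' is interpreted as the direct object of 'leave'. Fronting leaves a gap immediately after 'leave':
What can the curator intend to leave ___ on the desk?
'leave' is word 7.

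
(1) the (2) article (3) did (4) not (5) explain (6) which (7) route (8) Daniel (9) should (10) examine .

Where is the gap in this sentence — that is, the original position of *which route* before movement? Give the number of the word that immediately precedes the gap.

10

Pre-movement form: Daniel should examine which route.
'which route' functions as the direct object of 'examine'. Wh-movement fronts it, leaving a gap right after 'examine':
The article did not explain which route Daniel should examine ___.
'examine' is word 10.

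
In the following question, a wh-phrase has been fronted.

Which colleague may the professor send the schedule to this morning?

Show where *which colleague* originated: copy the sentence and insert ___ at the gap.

Which colleague may the professor send the schedule to ___ this morning?

Pre-movement form: The professor may send the schedule to which colleague this morning.
The filler 'which colleague' is interpreted as the object of the preposition 'to' (recipient of 'send'). The gap is right after 'to'.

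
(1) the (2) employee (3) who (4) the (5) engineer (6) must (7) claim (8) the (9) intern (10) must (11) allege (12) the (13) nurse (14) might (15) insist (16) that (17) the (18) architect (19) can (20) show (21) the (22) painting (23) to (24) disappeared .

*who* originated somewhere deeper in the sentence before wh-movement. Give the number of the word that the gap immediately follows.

The filler 'who' is interpreted as the object of the preposition 'to' (recipient of 'show'). Wh-movement fronts it, leaving a gap right after 'to':
The employee who the engineer must claim the intern must allege the nurse might insist that the architect can show the painting to ___ disappeared.
'to' is word 23.

23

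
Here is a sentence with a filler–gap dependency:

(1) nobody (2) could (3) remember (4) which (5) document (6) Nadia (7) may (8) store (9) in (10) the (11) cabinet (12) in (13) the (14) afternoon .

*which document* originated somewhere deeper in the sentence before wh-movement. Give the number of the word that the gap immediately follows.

8

Pre-movement form: Nadia may store which document in the cabinet in the afternoon.
'which document' is the direct object of 'store'. Fronting leaves a gap immediately after 'store':
Nobody could remember which document Nadia may store ___ in the cabinet in the afternoon.
'store' is word 8.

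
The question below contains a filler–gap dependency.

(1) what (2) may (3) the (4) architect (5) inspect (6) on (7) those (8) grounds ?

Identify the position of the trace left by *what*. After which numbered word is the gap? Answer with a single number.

Pre-movement form: The architect may inspect what on those grounds.
'what' functions as the direct object of 'inspect'. Fronting leaves a gap immediately after 'inspect':
What may the architect inspect ___ on those grounds?
'inspect' is word 5.

5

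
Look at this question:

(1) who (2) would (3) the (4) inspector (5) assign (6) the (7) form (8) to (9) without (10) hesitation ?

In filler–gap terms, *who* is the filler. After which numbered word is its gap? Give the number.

Underlying clause: The inspector would assign the form to who without hesitation.
'who' is the object of the preposition 'to' (recipient of 'assign'). It moves to the left edge, and the trace sits right after 'to':
Who would the inspector assign the form to ___ without hesitation?
'to' is word 8.

8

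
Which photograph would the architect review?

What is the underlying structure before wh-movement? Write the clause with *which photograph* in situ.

'which photograph' functions as the direct object of 'review'. Wh-movement fronts it, leaving a gap right after 'review':
Which photograph would the architect review ___?

The architect would review which photograph.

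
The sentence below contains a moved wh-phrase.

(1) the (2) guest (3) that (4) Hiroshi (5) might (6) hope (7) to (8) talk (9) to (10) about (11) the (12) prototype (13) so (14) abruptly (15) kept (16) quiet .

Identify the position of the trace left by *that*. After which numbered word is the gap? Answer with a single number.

The filler 'that' is interpreted as the object of the preposition 'to'. Fronting leaves a gap immediately after 'to':
The guest that Hiroshi might hope to talk to ___ about the prototype so abruptly kept quiet.
'to' is word 9.

9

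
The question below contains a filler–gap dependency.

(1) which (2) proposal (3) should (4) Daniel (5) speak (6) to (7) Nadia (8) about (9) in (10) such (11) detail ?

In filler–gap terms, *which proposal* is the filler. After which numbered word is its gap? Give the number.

Before movement: Daniel should speak to Nadia about which proposal in such detail.
The filler 'which proposal' is interpreted as the object of the preposition 'about'. It moves to the left edge, and the trace sits right after 'about':
Which proposal should Daniel speak to Nadia about ___ in such detail?
'about' is word 8.

8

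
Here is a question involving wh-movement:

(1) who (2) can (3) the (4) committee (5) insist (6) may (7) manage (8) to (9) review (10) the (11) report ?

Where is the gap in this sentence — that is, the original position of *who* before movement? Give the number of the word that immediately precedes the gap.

Before movement: The committee can insist who may manage to review the report.
'who' is the subject of the clause embedded under 'insist'. Fronting leaves a gap immediately after 'insist':
Who can the committee insist ___ may manage to review the report?
'insist' is word 5.

5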